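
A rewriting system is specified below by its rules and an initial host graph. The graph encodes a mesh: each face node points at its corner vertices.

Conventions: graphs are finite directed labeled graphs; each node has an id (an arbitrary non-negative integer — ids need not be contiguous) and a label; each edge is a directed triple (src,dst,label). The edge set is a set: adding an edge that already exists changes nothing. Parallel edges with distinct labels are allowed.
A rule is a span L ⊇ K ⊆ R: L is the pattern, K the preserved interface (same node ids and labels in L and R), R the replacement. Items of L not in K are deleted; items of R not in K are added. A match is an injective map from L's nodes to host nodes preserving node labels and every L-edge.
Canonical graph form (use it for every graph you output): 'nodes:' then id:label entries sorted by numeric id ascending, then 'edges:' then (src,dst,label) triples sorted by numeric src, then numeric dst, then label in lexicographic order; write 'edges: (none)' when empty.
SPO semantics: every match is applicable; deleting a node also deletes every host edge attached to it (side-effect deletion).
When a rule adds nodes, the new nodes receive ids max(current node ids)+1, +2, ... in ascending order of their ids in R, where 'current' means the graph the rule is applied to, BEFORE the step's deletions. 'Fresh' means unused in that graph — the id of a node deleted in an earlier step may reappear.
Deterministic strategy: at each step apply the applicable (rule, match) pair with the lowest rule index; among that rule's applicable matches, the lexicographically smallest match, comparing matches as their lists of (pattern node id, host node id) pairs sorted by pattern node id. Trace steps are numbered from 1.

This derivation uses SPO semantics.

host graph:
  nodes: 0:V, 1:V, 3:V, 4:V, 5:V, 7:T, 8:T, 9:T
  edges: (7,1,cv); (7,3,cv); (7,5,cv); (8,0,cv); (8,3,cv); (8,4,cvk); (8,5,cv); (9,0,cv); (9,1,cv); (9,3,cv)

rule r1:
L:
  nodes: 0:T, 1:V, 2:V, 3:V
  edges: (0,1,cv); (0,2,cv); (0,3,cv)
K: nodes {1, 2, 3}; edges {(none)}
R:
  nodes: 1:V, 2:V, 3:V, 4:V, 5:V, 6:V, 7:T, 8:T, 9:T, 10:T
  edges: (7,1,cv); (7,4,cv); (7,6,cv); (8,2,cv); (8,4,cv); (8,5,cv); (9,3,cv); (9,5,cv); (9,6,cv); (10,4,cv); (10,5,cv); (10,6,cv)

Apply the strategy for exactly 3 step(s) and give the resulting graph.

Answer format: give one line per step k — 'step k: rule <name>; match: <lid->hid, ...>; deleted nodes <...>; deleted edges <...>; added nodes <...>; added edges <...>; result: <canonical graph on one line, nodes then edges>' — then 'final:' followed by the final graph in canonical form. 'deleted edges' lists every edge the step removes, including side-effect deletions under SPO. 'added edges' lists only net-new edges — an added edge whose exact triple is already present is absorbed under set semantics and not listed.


step 1: rule r1; match: 0->7, 1->1, 2->3, 3->5; deleted nodes 7; deleted edges (7,1,cv); (7,3,cv); (7,5,cv); added nodes 10, 11, 12, 13, 14, 15, 16; added edges (13,1,cv); (13,10,cv); (13,12,cv); (14,3,cv); (14,10,cv); (14,11,cv); (15,5,cv); (15,11,cv); (15,12,cv); (16,10,cv); (16,11,cv); (16,12,cv); result: nodes: 0:V, 1:V, 3:V, 4:V, 5:V, 8:T, 9:T, 10:V, 11:V, 12:V, 13:T, 14:T, 15:T, 16:T edges: (8,0,cv); (8,3,cv); (8,4,cvk); (8,5,cv); (9,0,cv); (9,1,cv); (9,3,cv); (13,1,cv); (13,10,cv); (13,12,cv); (14,3,cv); (14,10,cv); (14,11,cv); (15,5,cv); (15,11,cv); (15,12,cv); (16,10,cv); (16,11,cv); (16,12,cv)
step 2: rule r1; match: 0->8, 1->0, 2->3, 3->5; deleted nodes 8; deleted edges (8,0,cv); (8,3,cv); (8,4,cvk); (8,5,cv); added nodes 17, 18, 19, 20, 21, 22, 23; added edges (20,0,cv); (20,17,cv); (20,19,cv); (21,3,cv); (21,17,cv); (21,18,cv); (22,5,cv); (22,18,cv); (22,19,cv); (23,17,cv); (23,18,cv); (23,19,cv); result: nodes: 0:V, 1:V, 3:V, 4:V, 5:V, 9:T, 10:V, 11:V, 12:V, 13:T, 14:T, 15:T, 16:T, 17:V, 18:V, 19:V, 20:T, 21:T, 22:T, 23:T edges: (9,0,cv); (9,1,cv); (9,3,cv); (13,1,cv); (13,10,cv); (13,12,cv); (14,3,cv); (14,10,cv); (14,11,cv); (15,5,cv); (15,11,cv); (15,12,cv); (16,10,cv); (16,11,cv); (16,12,cv); (20,0,cv); (20,17,cv); (20,19,cv); (21,3,cv); (21,17,cv); (21,18,cv); (22,5,cv); (22,18,cv); (22,19,cv); (23,17,cv); (23,18,cv); (23,19,cv)
step 3: rule r1; match: 0->9, 1->0, 2->1, 3->3; deleted nodes 9; deleted edges (9,0,cv); (9,1,cv); (9,3,cv); added nodes 24, 25, 26, 27, 28, 29, 30; added edges (27,0,cv); (27,24,cv); (27,26,cv); (28,1,cv); (28,24,cv); (28,25,cv); (29,3,cv); (29,25,cv); (29,26,cv); (30,24,cv); (30,25,cv); (30,26,cv); result: nodes: 0:V, 1:V, 3:V, 4:V, 5:V, 10:V, 11:V, 12:V, 13:T, 14:T, 15:T, 16:T, 17:V, 18:V, 19:V, 20:T, 21:T, 22:T, 23:T, 24:V, 25:V, 26:V, 27:T, 28:T, 29:T, 30:T edges: (13,1,cv); (13,10,cv); (13,12,cv); (14,3,cv); (14,10,cv); (14,11,cv); (15,5,cv); (15,11,cv); (15,12,cv); (16,10,cv); (16,11,cv); (16,12,cv); (20,0,cv); (20,17,cv); (20,19,cv); (21,3,cv); (21,17,cv); (21,18,cv); (22,5,cv); (22,18,cv); (22,19,cv); (23,17,cv); (23,18,cv); (23,19,cv); (27,0,cv); (27,24,cv); (27,26,cv); (28,1,cv); (28,24,cv); (28,25,cv); (29,3,cv); (29,25,cv); (29,26,cv); (30,24,cv); (30,25,cv); (30,26,cv)
final:
nodes: 0:V, 1:V, 3:V, 4:V, 5:V, 10:V, 11:V, 12:V, 13:T, 14:T, 15:T, 16:T, 17:V, 18:V, 19:V, 20:T, 21:T, 22:T, 23:T, 24:V, 25:V, 26:V, 27:T, 28:T, 29:T, 30:T
edges: (13,1,cv); (13,10,cv); (13,12,cv); (14,3,cv); (14,10,cv); (14,11,cv); (15,5,cv); (15,11,cv); (15,12,cv); (16,10,cv); (16,11,cv); (16,12,cv); (20,0,cv); (20,17,cv); (20,19,cv); (21,3,cv); (21,17,cv); (21,18,cv); (22,5,cv); (22,18,cv); (22,19,cv); (23,17,cv); (23,18,cv); (23,19,cv); (27,0,cv); (27,24,cv); (27,26,cv); (28,1,cv); (28,24,cv); (28,25,cv); (29,3,cv); (29,25,cv); (29,26,cv); (30,24,cv); (30,25,cv); (30,26,cv)


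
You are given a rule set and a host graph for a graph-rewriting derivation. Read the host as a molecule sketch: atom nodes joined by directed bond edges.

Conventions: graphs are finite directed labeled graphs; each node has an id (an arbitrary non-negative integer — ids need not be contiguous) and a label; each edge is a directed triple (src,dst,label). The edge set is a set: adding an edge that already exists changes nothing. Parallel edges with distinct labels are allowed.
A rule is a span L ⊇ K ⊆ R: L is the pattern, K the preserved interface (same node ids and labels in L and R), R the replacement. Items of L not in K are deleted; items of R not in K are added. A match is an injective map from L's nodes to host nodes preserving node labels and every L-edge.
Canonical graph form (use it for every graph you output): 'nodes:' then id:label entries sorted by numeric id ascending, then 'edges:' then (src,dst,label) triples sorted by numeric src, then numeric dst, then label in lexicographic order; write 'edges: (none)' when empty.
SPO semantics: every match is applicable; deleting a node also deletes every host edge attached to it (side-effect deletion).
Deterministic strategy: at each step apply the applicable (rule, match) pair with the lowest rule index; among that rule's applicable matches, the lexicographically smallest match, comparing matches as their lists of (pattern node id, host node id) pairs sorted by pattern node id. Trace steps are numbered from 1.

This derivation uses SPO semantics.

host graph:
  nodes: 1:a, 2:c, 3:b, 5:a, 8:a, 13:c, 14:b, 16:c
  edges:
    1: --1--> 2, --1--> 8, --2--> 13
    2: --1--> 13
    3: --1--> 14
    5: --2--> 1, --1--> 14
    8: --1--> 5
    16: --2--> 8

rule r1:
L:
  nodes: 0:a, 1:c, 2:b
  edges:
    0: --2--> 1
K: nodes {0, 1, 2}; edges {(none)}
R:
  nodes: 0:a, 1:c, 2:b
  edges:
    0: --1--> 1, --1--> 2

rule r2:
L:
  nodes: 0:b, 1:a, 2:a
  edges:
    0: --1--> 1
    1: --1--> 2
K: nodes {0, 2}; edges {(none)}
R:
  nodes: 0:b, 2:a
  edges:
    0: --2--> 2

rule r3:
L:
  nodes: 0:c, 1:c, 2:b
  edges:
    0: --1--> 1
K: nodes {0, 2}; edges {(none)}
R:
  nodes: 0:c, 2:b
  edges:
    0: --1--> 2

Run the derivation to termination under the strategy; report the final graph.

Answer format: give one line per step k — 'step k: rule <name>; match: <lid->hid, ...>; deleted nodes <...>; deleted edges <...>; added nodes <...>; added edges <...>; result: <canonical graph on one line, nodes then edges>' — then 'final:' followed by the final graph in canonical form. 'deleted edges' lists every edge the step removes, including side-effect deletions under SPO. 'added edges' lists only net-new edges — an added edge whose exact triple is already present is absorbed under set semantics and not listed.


step 1: rule r1; match: 0->1, 1->13, 2->3; deleted nodes (none); deleted edges (1,13,2); added nodes (none); added edges (1,3,1); (1,13,1); result: nodes: 1:a, 2:c, 3:b, 5:a, 8:a, 13:c, 14:b, 16:c edges: (1,2,1); (1,3,1); (1,8,1); (1,13,1); (2,13,1); (3,14,1); (5,1,2); (5,14,1); (8,5,1); (16,8,2)
step 2: rule r3; match: 0->2, 1->13, 2->3; deleted nodes 13; deleted edges (1,13,1); (2,13,1); added nodes (none); added edges (2,3,1); result: nodes: 1:a, 2:c, 3:b, 5:a, 8:a, 14:b, 16:c edges: (1,2,1); (1,3,1); (1,8,1); (2,3,1); (3,14,1); (5,1,2); (5,14,1); (8,5,1); (16,8,2)
final:
nodes: 1:a, 2:c, 3:b, 5:a, 8:a, 14:b, 16:c
edges: (1,2,1); (1,3,1); (1,8,1); (2,3,1); (3,14,1); (5,1,2); (5,14,1); (8,5,1); (16,8,2)


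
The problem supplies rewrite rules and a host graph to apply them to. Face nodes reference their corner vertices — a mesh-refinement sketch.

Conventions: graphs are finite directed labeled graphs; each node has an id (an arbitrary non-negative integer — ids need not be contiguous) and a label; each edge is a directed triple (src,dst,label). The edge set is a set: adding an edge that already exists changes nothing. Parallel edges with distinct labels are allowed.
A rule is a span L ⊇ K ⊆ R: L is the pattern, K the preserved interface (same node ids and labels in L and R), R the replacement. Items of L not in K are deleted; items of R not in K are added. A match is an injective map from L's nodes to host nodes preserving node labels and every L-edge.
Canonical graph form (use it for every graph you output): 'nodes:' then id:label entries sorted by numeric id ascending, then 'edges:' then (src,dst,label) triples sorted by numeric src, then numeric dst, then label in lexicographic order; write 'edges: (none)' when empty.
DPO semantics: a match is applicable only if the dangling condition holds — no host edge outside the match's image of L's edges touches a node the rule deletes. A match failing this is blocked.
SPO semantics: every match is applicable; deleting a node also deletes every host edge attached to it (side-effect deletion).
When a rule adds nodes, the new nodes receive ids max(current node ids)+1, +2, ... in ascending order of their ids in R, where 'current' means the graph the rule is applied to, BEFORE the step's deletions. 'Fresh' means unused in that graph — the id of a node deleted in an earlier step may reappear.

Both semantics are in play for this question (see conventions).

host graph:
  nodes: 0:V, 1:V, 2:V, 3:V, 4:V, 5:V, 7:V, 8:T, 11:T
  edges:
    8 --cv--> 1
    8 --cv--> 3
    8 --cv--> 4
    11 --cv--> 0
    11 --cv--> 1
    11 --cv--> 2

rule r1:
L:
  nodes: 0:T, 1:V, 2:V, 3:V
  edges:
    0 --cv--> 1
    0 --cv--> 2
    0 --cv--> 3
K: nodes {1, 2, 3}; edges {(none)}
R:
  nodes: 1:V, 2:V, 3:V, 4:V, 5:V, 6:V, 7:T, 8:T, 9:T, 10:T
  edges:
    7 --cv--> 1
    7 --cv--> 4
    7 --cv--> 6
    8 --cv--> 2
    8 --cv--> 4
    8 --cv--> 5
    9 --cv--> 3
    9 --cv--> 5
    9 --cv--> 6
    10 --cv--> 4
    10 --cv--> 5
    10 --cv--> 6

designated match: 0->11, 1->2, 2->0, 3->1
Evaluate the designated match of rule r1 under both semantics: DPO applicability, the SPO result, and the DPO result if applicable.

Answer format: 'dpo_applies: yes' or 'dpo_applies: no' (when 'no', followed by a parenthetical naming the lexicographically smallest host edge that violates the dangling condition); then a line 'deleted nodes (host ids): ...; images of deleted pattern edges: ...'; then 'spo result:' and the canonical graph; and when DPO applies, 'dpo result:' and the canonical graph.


dpo_applies: yes
deleted nodes (host ids): 11; images of deleted pattern edges: (11,0,cv); (11,1,cv); (11,2,cv)
spo result:
nodes: 0:V, 1:V, 2:V, 3:V, 4:V, 5:V, 7:V, 8:T, 12:V, 13:V, 14:V, 15:T, 16:T, 17:T, 18:T
edges: (8,1,cv); (8,3,cv); (8,4,cv); (15,2,cv); (15,12,cv); (15,14,cv); (16,0,cv); (16,12,cv); (16,13,cv); (17,1,cv); (17,13,cv); (17,14,cv); (18,12,cv); (18,13,cv); (18,14,cv)
dpo result:
nodes: 0:V, 1:V, 2:V, 3:V, 4:V, 5:V, 7:V, 8:T, 12:V, 13:V, 14:V, 15:T, 16:T, 17:T, 18:T
edges: (8,1,cv); (8,3,cv); (8,4,cv); (15,2,cv); (15,12,cv); (15,14,cv); (16,0,cv); (16,12,cv); (16,13,cv); (17,1,cv); (17,13,cv); (17,14,cv); (18,12,cv); (18,13,cv); (18,14,cv)


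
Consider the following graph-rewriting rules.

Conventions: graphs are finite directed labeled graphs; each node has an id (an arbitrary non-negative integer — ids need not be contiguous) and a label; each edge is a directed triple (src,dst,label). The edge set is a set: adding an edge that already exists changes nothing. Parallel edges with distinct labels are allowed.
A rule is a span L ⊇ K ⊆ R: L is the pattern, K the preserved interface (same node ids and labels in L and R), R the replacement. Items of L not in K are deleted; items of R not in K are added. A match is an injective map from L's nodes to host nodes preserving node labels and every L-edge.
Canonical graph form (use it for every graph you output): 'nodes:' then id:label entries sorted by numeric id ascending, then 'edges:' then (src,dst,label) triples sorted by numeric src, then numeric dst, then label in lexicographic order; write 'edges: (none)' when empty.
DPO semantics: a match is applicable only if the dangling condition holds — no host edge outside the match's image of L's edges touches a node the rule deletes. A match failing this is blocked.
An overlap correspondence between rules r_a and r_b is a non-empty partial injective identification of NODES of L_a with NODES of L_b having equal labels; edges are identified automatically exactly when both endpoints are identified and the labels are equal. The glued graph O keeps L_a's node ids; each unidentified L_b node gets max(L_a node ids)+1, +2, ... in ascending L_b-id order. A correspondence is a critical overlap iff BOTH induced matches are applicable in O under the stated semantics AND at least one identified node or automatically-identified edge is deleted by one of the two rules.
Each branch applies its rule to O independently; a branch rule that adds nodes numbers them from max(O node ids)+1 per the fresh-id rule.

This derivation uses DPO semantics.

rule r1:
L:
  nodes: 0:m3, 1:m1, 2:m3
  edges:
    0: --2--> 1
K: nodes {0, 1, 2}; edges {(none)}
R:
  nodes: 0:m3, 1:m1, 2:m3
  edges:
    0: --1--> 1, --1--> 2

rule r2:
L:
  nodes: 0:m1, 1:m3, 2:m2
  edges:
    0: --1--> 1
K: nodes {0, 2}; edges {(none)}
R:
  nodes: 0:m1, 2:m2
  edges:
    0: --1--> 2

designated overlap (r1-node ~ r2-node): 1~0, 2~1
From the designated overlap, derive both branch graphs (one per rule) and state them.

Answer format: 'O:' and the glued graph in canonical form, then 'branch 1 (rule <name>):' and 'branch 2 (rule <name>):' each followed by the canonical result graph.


O:
nodes: 0:m3, 1:m1, 2:m3, 3:m2
edges: (0,1,2); (1,2,1)
branch 1 (rule r1):
nodes: 0:m3, 1:m1, 2:m3, 3:m2
edges: (0,1,1); (0,2,1); (1,2,1)
branch 2 (rule r2):
nodes: 0:m3, 1:m1, 3:m2
edges: (0,1,2); (1,3,1)


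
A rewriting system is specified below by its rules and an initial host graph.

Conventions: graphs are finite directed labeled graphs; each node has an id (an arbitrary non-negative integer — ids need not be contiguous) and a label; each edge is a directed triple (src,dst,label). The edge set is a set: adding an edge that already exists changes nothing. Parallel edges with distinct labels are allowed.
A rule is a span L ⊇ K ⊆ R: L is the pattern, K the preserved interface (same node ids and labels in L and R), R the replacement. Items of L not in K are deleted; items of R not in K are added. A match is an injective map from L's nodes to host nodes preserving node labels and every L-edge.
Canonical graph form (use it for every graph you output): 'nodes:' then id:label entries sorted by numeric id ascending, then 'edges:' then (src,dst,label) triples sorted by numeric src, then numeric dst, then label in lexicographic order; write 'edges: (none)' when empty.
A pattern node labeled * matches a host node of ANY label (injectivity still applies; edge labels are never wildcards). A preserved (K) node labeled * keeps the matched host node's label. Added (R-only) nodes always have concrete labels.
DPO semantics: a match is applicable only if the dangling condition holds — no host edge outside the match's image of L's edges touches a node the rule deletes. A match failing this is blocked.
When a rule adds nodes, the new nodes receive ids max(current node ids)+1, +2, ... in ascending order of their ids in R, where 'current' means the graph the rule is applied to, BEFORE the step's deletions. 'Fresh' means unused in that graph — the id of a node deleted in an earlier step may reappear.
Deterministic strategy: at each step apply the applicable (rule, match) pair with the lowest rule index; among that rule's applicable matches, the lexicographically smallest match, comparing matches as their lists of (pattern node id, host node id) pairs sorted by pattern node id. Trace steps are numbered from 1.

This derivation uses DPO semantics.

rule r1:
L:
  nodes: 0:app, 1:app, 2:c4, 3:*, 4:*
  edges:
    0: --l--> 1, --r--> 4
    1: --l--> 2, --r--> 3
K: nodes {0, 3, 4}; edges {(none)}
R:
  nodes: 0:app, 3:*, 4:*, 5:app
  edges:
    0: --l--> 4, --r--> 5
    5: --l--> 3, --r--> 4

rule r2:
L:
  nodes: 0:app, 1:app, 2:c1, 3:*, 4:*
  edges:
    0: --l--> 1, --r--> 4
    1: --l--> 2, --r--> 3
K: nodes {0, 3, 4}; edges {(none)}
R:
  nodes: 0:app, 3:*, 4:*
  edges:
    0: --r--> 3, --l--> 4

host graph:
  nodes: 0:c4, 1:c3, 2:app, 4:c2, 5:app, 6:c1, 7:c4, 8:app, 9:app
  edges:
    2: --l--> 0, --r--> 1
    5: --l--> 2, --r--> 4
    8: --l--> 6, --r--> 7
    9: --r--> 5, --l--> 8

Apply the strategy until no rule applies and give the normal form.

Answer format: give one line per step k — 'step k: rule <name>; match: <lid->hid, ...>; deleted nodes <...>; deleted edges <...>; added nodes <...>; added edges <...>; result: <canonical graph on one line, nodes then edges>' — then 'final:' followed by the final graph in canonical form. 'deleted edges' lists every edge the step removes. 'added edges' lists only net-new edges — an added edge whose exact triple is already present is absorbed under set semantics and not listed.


step 1: rule r1; match: 0->5, 1->2, 2->0, 3->1, 4->4; deleted nodes 0, 2; deleted edges (2,0,l); (2,1,r); (5,2,l); (5,4,r); added nodes 10; added edges (5,4,l); (5,10,r); (10,1,l); (10,4,r); result: nodes: 1:c3, 4:c2, 5:app, 6:c1, 7:c4, 8:app, 9:app, 10:app edges: (5,4,l); (5,10,r); (8,6,l); (8,7,r); (9,5,r); (9,8,l); (10,1,l); (10,4,r)
step 2: rule r2; match: 0->9, 1->8, 2->6, 3->7, 4->5; deleted nodes 6, 8; deleted edges (8,6,l); (8,7,r); (9,5,r); (9,8,l); added nodes (none); added edges (9,5,l); (9,7,r); result: nodes: 1:c3, 4:c2, 5:app, 7:c4, 9:app, 10:app edges: (5,4,l); (5,10,r); (9,5,l); (9,7,r); (10,1,l); (10,4,r)
final:
nodes: 1:c3, 4:c2, 5:app, 7:c4, 9:app, 10:app
edges: (5,4,l); (5,10,r); (9,5,l); (9,7,r); (10,1,l); (10,4,r)


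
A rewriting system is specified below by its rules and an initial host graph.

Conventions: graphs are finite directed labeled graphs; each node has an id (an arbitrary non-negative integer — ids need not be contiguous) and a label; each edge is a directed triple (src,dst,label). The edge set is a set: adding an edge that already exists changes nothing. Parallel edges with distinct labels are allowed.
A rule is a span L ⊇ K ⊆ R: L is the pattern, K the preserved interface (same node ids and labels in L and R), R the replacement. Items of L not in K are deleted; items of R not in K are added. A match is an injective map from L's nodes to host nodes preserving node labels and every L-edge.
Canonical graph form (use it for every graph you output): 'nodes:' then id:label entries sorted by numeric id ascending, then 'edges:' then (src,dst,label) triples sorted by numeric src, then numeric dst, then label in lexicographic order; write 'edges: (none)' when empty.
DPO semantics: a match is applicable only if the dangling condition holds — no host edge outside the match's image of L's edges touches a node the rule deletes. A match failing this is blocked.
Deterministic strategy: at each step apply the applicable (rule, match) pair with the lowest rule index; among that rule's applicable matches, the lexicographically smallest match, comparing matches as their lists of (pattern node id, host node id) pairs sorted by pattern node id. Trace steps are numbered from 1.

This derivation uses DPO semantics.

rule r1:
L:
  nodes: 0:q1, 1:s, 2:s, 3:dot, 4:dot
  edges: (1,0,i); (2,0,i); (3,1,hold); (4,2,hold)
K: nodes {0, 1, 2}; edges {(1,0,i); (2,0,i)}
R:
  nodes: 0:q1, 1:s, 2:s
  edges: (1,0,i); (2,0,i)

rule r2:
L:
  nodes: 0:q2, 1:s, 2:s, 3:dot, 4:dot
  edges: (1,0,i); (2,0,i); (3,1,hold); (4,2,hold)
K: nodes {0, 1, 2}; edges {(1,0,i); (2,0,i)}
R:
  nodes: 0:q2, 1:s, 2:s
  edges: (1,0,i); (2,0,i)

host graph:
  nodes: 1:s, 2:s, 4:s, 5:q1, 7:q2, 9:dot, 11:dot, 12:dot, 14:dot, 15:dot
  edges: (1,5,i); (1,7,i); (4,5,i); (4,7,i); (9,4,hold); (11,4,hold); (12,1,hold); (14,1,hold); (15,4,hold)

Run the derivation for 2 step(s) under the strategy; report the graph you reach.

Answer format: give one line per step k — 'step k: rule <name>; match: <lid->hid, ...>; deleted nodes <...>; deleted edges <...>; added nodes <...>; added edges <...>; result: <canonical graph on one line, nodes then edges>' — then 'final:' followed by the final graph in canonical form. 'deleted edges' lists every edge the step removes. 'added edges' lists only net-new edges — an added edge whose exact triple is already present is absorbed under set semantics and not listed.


step 1: rule r1; match: 0->5, 1->1, 2->4, 3->12, 4->9; deleted nodes 9, 12; deleted edges (9,4,hold); (12,1,hold); added nodes (none); added edges (none); result: nodes: 1:s, 2:s, 4:s, 5:q1, 7:q2, 11:dot, 14:dot, 15:dot edges: (1,5,i); (1,7,i); (4,5,i); (4,7,i); (11,4,hold); (14,1,hold); (15,4,hold)
step 2: rule r1; match: 0->5, 1->1, 2->4, 3->14, 4->11; deleted nodes 11, 14; deleted edges (11,4,hold); (14,1,hold); added nodes (none); added edges (none); result: nodes: 1:s, 2:s, 4:s, 5:q1, 7:q2, 15:dot edges: (1,5,i); (1,7,i); (4,5,i); (4,7,i); (15,4,hold)
final:
nodes: 1:s, 2:s, 4:s, 5:q1, 7:q2, 15:dot
edges: (1,5,i); (1,7,i); (4,5,i); (4,7,i); (15,4,hold)


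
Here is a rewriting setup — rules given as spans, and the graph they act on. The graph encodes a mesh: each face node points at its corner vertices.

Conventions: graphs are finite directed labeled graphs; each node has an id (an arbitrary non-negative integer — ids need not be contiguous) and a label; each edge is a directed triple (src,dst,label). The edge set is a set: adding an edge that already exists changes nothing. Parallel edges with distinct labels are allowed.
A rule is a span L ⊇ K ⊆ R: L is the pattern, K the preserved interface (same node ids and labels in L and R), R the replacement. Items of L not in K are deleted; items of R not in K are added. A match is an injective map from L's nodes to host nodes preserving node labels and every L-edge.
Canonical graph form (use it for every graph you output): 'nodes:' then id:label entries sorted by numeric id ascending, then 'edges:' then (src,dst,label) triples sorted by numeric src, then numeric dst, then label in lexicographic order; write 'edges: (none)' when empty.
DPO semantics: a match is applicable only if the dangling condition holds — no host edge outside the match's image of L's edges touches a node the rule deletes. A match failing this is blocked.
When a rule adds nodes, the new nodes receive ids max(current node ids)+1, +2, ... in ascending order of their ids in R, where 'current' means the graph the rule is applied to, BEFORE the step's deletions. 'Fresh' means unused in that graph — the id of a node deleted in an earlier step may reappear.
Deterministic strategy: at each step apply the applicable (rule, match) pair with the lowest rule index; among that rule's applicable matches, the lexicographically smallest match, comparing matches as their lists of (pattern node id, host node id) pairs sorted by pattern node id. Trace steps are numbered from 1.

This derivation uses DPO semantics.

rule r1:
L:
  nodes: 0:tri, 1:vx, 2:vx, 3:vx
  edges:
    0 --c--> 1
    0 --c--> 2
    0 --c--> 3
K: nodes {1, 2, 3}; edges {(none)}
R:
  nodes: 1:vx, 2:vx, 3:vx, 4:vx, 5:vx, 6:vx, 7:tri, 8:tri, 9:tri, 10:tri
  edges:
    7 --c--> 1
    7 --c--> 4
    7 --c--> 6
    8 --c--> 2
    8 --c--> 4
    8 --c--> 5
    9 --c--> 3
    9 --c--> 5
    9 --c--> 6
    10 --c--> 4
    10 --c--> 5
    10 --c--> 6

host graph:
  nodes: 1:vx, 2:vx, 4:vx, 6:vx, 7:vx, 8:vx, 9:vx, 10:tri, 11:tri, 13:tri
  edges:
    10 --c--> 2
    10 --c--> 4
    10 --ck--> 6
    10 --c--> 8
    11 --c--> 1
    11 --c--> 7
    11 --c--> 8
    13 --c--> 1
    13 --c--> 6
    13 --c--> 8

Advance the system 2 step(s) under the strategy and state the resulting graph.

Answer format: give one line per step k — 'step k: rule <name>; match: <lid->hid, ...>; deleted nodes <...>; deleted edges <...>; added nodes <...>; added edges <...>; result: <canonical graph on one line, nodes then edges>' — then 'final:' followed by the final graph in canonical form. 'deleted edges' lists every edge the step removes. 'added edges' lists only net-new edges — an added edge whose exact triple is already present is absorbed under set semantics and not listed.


step 1: rule r1; match: 0->11, 1->1, 2->7, 3->8; deleted nodes 11; deleted edges (11,1,c); (11,7,c); (11,8,c); added nodes 14, 15, 16, 17, 18, 19, 20; added edges (17,1,c); (17,14,c); (17,16,c); (18,7,c); (18,14,c); (18,15,c); (19,8,c); (19,15,c); (19,16,c); (20,14,c); (20,15,c); (20,16,c); result: nodes: 1:vx, 2:vx, 4:vx, 6:vx, 7:vx, 8:vx, 9:vx, 10:tri, 13:tri, 14:vx, 15:vx, 16:vx, 17:tri, 18:tri, 19:tri, 20:tri edges: (10,2,c); (10,4,c); (10,6,ck); (10,8,c); (13,1,c); (13,6,c); (13,8,c); (17,1,c); (17,14,c); (17,16,c); (18,7,c); (18,14,c); (18,15,c); (19,8,c); (19,15,c); (19,16,c); (20,14,c); (20,15,c); (20,16,c)
step 2: rule r1; match: 0->13, 1->1, 2->6, 3->8; deleted nodes 13; deleted edges (13,1,c); (13,6,c); (13,8,c); added nodes 21, 22, 23, 24, 25, 26, 27; added edges (24,1,c); (24,21,c); (24,23,c); (25,6,c); (25,21,c); (25,22,c); (26,8,c); (26,22,c); (26,23,c); (27,21,c); (27,22,c); (27,23,c); result: nodes: 1:vx, 2:vx, 4:vx, 6:vx, 7:vx, 8:vx, 9:vx, 10:tri, 14:vx, 15:vx, 16:vx, 17:tri, 18:tri, 19:tri, 20:tri, 21:vx, 22:vx, 23:vx, 24:tri, 25:tri, 26:tri, 27:tri edges: (10,2,c); (10,4,c); (10,6,ck); (10,8,c); (17,1,c); (17,14,c); (17,16,c); (18,7,c); (18,14,c); (18,15,c); (19,8,c); (19,15,c); (19,16,c); (20,14,c); (20,15,c); (20,16,c); (24,1,c); (24,21,c); (24,23,c); (25,6,c); (25,21,c); (25,22,c); (26,8,c); (26,22,c); (26,23,c); (27,21,c); (27,22,c); (27,23,c)
final:
nodes: 1:vx, 2:vx, 4:vx, 6:vx, 7:vx, 8:vx, 9:vx, 10:tri, 14:vx, 15:vx, 16:vx, 17:tri, 18:tri, 19:tri, 20:tri, 21:vx, 22:vx, 23:vx, 24:tri, 25:tri, 26:tri, 27:tri
edges: (10,2,c); (10,4,c); (10,6,ck); (10,8,c); (17,1,c); (17,14,c); (17,16,c); (18,7,c); (18,14,c); (18,15,c); (19,8,c); (19,15,c); (19,16,c); (20,14,c); (20,15,c); (20,16,c); (24,1,c); (24,21,c); (24,23,c); (25,6,c); (25,21,c); (25,22,c); (26,8,c); (26,22,c); (26,23,c); (27,21,c); (27,22,c); (27,23,c)


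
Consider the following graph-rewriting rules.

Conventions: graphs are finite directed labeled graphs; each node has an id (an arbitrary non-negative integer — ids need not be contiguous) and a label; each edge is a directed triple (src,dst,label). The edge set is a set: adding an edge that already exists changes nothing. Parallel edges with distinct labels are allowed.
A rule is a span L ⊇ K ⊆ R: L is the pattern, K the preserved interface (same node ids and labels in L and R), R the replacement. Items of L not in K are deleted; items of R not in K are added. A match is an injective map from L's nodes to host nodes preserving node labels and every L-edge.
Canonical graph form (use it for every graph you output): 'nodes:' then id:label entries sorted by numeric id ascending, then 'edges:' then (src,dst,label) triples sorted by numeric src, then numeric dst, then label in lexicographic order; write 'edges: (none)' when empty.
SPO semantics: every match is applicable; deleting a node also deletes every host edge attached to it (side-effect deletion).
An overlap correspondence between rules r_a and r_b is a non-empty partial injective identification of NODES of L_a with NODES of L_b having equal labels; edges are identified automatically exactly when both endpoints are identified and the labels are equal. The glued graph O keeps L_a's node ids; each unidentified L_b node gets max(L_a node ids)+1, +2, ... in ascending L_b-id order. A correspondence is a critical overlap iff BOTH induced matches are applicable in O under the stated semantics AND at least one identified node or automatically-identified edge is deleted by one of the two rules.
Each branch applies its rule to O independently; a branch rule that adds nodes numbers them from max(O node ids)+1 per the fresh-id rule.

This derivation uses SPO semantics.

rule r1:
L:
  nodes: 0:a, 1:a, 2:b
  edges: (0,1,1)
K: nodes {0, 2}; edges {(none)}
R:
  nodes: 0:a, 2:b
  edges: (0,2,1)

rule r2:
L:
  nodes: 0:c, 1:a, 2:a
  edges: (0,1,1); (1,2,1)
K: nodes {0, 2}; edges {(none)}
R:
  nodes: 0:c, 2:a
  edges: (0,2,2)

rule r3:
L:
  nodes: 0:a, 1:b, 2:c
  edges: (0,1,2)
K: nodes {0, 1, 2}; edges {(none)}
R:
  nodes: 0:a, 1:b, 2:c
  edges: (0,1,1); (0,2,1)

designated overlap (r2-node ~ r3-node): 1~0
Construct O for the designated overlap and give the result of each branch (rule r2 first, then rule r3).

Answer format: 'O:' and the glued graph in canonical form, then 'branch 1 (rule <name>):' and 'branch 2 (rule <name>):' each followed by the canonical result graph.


O:
nodes: 0:c, 1:a, 2:a, 3:b, 4:c
edges: (0,1,1); (1,2,1); (1,3,2)
branch 1 (rule r2):
nodes: 0:c, 2:a, 3:b, 4:c
edges: (0,2,2)
branch 2 (rule r3):
nodes: 0:c, 1:a, 2:a, 3:b, 4:c
edges: (0,1,1); (1,2,1); (1,3,1); (1,4,1)


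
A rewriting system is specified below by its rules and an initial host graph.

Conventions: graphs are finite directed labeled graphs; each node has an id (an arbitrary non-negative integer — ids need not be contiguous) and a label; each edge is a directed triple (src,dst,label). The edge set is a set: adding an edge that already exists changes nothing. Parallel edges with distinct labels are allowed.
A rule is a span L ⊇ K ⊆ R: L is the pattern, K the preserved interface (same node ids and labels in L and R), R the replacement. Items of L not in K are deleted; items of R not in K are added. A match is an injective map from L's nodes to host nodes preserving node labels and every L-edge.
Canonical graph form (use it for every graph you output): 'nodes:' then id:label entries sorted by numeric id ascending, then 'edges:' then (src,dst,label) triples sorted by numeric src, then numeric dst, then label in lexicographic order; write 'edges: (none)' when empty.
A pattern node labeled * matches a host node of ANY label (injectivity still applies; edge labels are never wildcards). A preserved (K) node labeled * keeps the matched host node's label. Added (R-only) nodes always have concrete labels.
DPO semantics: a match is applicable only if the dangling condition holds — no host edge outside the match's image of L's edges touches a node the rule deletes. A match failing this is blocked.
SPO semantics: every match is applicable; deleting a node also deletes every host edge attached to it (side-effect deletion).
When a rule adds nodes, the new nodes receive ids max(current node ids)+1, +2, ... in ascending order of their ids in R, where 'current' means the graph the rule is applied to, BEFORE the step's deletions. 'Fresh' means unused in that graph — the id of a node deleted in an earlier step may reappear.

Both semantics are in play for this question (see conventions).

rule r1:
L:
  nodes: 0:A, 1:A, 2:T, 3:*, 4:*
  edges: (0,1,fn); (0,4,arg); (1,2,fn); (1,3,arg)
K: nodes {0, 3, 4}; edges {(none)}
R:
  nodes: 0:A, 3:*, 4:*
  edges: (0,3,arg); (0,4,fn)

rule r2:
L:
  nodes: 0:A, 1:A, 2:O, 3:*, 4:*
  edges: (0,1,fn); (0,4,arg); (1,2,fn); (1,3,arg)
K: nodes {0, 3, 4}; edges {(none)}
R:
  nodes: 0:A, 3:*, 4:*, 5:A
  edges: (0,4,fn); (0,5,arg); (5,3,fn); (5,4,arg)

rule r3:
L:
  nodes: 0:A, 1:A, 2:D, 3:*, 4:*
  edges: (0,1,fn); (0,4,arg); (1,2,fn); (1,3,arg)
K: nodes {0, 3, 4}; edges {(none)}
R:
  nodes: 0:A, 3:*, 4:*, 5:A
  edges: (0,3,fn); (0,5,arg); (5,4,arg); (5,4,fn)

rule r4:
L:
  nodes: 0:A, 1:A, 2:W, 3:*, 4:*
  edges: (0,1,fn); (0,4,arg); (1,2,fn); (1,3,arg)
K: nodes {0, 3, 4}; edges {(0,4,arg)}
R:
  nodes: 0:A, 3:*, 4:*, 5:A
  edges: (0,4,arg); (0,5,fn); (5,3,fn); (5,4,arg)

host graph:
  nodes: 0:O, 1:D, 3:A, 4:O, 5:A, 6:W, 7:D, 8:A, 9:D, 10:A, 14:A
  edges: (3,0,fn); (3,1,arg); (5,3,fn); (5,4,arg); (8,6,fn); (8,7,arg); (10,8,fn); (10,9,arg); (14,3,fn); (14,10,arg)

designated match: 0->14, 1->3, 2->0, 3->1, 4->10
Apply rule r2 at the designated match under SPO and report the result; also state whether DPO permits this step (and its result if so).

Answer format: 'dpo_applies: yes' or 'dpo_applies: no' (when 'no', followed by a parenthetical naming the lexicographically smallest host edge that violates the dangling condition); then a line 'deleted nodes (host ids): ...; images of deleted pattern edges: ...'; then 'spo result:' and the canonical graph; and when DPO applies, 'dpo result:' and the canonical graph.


dpo_applies: no
(the rule deletes node 3, which keeps host edge (5,3,fn) outside the match image — the dangling condition fails, DPO blocks; SPO proceeds and side-deletes such edges)
deleted nodes (host ids): 0, 3; images of deleted pattern edges: (3,0,fn); (3,1,arg); (14,3,fn); (14,10,arg)
spo result:
nodes: 1:D, 4:O, 5:A, 6:W, 7:D, 8:A, 9:D, 10:A, 14:A, 15:A
edges: (5,4,arg); (8,6,fn); (8,7,arg); (10,8,fn); (10,9,arg); (14,10,fn); (14,15,arg); (15,1,fn); (15,10,arg)


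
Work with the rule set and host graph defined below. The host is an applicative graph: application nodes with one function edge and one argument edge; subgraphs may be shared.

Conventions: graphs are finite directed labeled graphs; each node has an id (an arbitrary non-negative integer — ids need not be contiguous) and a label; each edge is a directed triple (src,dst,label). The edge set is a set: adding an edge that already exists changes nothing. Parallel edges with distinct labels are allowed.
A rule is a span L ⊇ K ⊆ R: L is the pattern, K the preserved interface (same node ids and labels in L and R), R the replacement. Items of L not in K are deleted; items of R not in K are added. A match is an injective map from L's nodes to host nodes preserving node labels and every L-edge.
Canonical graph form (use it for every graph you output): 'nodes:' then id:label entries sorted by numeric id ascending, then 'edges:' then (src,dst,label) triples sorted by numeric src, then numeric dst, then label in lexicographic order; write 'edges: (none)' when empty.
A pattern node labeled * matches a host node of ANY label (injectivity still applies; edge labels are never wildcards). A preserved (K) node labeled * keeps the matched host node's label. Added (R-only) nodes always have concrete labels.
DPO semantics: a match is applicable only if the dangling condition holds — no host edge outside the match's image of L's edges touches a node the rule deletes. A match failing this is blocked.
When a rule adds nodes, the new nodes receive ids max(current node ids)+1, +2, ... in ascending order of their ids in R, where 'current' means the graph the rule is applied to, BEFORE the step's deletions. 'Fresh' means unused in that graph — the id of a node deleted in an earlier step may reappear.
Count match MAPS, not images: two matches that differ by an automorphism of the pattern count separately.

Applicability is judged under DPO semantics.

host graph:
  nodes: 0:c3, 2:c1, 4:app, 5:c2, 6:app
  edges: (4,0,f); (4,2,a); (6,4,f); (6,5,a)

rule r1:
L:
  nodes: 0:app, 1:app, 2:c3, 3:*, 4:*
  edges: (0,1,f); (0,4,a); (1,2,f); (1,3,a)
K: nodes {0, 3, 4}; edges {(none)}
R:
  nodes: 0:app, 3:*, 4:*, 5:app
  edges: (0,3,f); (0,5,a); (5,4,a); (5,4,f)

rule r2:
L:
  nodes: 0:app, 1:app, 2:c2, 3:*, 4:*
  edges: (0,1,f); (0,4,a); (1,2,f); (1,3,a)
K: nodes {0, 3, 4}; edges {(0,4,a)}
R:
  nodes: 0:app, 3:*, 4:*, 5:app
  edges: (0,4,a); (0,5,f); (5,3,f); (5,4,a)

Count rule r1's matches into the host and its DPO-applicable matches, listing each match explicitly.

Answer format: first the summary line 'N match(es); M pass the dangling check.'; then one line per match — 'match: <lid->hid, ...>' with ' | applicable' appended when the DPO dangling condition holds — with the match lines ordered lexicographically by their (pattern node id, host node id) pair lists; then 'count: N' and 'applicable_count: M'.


1 match(es); 1 pass the dangling check.
match: 0->6, 1->4, 2->0, 3->2, 4->5 | applicable
count: 1
applicable_count: 1


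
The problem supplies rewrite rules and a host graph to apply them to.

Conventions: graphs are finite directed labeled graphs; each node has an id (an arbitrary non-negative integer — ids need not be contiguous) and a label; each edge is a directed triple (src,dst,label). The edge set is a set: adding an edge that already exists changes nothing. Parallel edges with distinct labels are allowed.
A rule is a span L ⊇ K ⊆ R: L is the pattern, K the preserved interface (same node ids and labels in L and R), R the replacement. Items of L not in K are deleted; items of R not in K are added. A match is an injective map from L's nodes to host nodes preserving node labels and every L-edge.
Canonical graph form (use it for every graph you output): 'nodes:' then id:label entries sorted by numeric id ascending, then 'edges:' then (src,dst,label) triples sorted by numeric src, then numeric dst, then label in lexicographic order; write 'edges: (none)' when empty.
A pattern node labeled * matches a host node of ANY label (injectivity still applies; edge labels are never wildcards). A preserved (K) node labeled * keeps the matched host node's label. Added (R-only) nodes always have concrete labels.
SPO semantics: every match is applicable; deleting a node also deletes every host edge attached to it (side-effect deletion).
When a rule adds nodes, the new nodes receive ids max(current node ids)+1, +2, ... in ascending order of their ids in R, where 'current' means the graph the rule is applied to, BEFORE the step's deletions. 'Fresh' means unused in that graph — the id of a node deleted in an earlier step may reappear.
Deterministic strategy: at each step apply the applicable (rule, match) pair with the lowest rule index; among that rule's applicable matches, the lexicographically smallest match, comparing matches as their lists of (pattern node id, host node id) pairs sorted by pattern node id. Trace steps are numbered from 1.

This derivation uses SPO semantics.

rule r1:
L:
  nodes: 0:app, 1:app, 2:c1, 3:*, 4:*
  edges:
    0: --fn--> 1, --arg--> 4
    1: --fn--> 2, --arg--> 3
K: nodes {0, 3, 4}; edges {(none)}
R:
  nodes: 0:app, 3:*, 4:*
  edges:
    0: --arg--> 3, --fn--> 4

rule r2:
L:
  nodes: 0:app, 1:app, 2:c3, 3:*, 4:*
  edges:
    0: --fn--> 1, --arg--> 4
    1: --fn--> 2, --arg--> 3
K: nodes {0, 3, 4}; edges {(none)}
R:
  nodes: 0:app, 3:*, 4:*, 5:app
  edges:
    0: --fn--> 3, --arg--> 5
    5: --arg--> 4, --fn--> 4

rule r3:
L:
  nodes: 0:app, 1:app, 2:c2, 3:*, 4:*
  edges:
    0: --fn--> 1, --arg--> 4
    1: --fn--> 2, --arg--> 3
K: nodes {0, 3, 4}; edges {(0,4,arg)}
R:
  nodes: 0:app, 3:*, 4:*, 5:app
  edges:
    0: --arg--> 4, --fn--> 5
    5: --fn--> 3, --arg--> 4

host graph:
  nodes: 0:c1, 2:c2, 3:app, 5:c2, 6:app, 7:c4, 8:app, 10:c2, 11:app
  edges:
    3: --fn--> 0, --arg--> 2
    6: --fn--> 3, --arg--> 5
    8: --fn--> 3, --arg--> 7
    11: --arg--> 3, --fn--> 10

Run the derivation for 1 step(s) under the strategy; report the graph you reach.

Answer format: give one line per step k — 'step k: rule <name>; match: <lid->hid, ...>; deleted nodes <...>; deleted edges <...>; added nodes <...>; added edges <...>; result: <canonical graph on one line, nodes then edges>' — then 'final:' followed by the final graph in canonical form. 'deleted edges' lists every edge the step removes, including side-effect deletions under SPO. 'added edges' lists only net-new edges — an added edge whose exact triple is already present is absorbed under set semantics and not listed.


step 1: rule r1; match: 0->6, 1->3, 2->0, 3->2, 4->5; deleted nodes 0, 3; deleted edges (3,0,fn); (3,2,arg); (6,3,fn); (6,5,arg); (8,3,fn); (11,3,arg); added nodes (none); added edges (6,2,arg); (6,5,fn); result: nodes: 2:c2, 5:c2, 6:app, 7:c4, 8:app, 10:c2, 11:app edges: (6,2,arg); (6,5,fn); (8,7,arg); (11,10,fn)
final:
nodes: 2:c2, 5:c2, 6:app, 7:c4, 8:app, 10:c2, 11:app
edges: (6,2,arg); (6,5,fn); (8,7,arg); (11,10,fn)
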